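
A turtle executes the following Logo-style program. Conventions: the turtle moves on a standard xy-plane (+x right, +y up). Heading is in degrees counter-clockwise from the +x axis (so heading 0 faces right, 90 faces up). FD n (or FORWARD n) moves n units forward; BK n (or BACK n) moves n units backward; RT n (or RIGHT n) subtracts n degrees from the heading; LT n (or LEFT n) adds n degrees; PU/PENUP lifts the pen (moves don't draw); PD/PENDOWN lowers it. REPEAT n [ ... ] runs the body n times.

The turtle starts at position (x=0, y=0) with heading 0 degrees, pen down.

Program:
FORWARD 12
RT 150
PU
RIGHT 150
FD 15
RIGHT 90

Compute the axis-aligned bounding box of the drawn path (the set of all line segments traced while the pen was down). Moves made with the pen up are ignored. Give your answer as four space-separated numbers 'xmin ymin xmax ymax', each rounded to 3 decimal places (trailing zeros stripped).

Executing turtle program step by step:
Start: pos=(0,0), heading=0, pen down
FD 12: (0,0) -> (12,0) [heading=0, draw]
RT 150: heading 0 -> 210
PU: pen up
RT 150: heading 210 -> 60
FD 15: (12,0) -> (19.5,12.99) [heading=60, move]
RT 90: heading 60 -> 330
Final: pos=(19.5,12.99), heading=330, 1 segment(s) drawn

Segment endpoints: x in {0, 12}, y in {0}
xmin=0, ymin=0, xmax=12, ymax=0

Answer: 0 0 12 0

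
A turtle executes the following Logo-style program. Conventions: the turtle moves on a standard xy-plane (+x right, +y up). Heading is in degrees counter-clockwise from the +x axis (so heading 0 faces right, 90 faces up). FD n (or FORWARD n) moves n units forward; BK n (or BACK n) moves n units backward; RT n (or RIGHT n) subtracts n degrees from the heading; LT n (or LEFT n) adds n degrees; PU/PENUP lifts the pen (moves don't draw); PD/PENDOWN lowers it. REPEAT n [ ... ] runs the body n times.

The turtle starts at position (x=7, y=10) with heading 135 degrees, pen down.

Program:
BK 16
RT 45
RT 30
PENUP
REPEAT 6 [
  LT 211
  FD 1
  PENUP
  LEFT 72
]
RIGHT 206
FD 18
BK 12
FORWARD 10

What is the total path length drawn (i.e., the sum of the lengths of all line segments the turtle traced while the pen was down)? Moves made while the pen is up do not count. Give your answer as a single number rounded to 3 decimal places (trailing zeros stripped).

Answer: 16

Derivation:
Executing turtle program step by step:
Start: pos=(7,10), heading=135, pen down
BK 16: (7,10) -> (18.314,-1.314) [heading=135, draw]
RT 45: heading 135 -> 90
RT 30: heading 90 -> 60
PU: pen up
REPEAT 6 [
  -- iteration 1/6 --
  LT 211: heading 60 -> 271
  FD 1: (18.314,-1.314) -> (18.331,-2.314) [heading=271, move]
  PU: pen up
  LT 72: heading 271 -> 343
  -- iteration 2/6 --
  LT 211: heading 343 -> 194
  FD 1: (18.331,-2.314) -> (17.361,-2.555) [heading=194, move]
  PU: pen up
  LT 72: heading 194 -> 266
  -- iteration 3/6 --
  LT 211: heading 266 -> 117
  FD 1: (17.361,-2.555) -> (16.907,-1.664) [heading=117, move]
  PU: pen up
  LT 72: heading 117 -> 189
  -- iteration 4/6 --
  LT 211: heading 189 -> 40
  FD 1: (16.907,-1.664) -> (17.673,-1.022) [heading=40, move]
  PU: pen up
  LT 72: heading 40 -> 112
  -- iteration 5/6 --
  LT 211: heading 112 -> 323
  FD 1: (17.673,-1.022) -> (18.472,-1.623) [heading=323, move]
  PU: pen up
  LT 72: heading 323 -> 35
  -- iteration 6/6 --
  LT 211: heading 35 -> 246
  FD 1: (18.472,-1.623) -> (18.065,-2.537) [heading=246, move]
  PU: pen up
  LT 72: heading 246 -> 318
]
RT 206: heading 318 -> 112
FD 18: (18.065,-2.537) -> (11.322,14.152) [heading=112, move]
BK 12: (11.322,14.152) -> (15.817,3.026) [heading=112, move]
FD 10: (15.817,3.026) -> (12.071,12.298) [heading=112, move]
Final: pos=(12.071,12.298), heading=112, 1 segment(s) drawn

Segment lengths:
  seg 1: (7,10) -> (18.314,-1.314), length = 16
Total = 16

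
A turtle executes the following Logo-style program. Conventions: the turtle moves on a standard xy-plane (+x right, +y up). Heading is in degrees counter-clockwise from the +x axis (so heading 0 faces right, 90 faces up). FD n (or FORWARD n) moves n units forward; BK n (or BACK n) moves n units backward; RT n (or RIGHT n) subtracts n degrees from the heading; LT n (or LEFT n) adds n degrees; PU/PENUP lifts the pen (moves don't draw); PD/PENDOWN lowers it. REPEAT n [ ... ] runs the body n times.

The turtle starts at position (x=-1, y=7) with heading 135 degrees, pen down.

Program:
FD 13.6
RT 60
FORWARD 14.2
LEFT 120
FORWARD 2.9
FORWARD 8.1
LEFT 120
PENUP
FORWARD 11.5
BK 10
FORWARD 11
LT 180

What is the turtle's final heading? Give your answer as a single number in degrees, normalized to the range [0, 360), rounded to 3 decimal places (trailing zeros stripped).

Answer: 135

Derivation:
Executing turtle program step by step:
Start: pos=(-1,7), heading=135, pen down
FD 13.6: (-1,7) -> (-10.617,16.617) [heading=135, draw]
RT 60: heading 135 -> 75
FD 14.2: (-10.617,16.617) -> (-6.941,30.333) [heading=75, draw]
LT 120: heading 75 -> 195
FD 2.9: (-6.941,30.333) -> (-9.743,29.582) [heading=195, draw]
FD 8.1: (-9.743,29.582) -> (-17.567,27.486) [heading=195, draw]
LT 120: heading 195 -> 315
PU: pen up
FD 11.5: (-17.567,27.486) -> (-9.435,19.354) [heading=315, move]
BK 10: (-9.435,19.354) -> (-16.506,26.425) [heading=315, move]
FD 11: (-16.506,26.425) -> (-8.728,18.647) [heading=315, move]
LT 180: heading 315 -> 135
Final: pos=(-8.728,18.647), heading=135, 4 segment(s) drawn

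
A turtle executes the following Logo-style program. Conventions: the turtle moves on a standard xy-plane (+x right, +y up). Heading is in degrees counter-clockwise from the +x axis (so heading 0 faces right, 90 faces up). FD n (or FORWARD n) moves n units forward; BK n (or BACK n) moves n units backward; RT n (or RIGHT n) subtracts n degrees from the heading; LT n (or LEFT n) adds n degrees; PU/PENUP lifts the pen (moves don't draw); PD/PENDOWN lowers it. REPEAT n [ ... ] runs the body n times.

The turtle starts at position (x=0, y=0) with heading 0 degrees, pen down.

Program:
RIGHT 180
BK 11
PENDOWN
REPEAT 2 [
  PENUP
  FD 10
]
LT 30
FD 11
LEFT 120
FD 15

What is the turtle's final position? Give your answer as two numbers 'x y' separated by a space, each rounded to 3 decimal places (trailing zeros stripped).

Executing turtle program step by step:
Start: pos=(0,0), heading=0, pen down
RT 180: heading 0 -> 180
BK 11: (0,0) -> (11,0) [heading=180, draw]
PD: pen down
REPEAT 2 [
  -- iteration 1/2 --
  PU: pen up
  FD 10: (11,0) -> (1,0) [heading=180, move]
  -- iteration 2/2 --
  PU: pen up
  FD 10: (1,0) -> (-9,0) [heading=180, move]
]
LT 30: heading 180 -> 210
FD 11: (-9,0) -> (-18.526,-5.5) [heading=210, move]
LT 120: heading 210 -> 330
FD 15: (-18.526,-5.5) -> (-5.536,-13) [heading=330, move]
Final: pos=(-5.536,-13), heading=330, 1 segment(s) drawn

Answer: -5.536 -13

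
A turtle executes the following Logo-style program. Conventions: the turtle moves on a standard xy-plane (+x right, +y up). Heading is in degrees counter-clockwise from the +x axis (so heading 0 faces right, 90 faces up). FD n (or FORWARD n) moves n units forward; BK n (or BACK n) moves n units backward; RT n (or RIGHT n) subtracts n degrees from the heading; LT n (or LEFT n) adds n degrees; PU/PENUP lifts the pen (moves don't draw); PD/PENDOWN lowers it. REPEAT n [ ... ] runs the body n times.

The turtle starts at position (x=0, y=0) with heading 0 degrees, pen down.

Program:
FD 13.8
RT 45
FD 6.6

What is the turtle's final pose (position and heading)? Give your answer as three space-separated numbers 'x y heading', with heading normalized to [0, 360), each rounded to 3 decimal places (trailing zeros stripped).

Executing turtle program step by step:
Start: pos=(0,0), heading=0, pen down
FD 13.8: (0,0) -> (13.8,0) [heading=0, draw]
RT 45: heading 0 -> 315
FD 6.6: (13.8,0) -> (18.467,-4.667) [heading=315, draw]
Final: pos=(18.467,-4.667), heading=315, 2 segment(s) drawn

Answer: 18.467 -4.667 315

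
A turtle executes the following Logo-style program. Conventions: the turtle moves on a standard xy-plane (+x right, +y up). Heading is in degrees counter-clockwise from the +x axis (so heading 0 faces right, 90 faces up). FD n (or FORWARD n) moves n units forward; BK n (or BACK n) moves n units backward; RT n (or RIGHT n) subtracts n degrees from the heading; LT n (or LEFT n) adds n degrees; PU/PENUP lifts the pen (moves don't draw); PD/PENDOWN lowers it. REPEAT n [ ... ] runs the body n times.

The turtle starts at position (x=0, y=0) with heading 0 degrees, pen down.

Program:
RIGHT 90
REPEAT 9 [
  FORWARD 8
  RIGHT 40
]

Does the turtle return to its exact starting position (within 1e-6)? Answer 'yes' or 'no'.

Executing turtle program step by step:
Start: pos=(0,0), heading=0, pen down
RT 90: heading 0 -> 270
REPEAT 9 [
  -- iteration 1/9 --
  FD 8: (0,0) -> (0,-8) [heading=270, draw]
  RT 40: heading 270 -> 230
  -- iteration 2/9 --
  FD 8: (0,-8) -> (-5.142,-14.128) [heading=230, draw]
  RT 40: heading 230 -> 190
  -- iteration 3/9 --
  FD 8: (-5.142,-14.128) -> (-13.021,-15.518) [heading=190, draw]
  RT 40: heading 190 -> 150
  -- iteration 4/9 --
  FD 8: (-13.021,-15.518) -> (-19.949,-11.518) [heading=150, draw]
  RT 40: heading 150 -> 110
  -- iteration 5/9 --
  FD 8: (-19.949,-11.518) -> (-22.685,-4) [heading=110, draw]
  RT 40: heading 110 -> 70
  -- iteration 6/9 --
  FD 8: (-22.685,-4) -> (-19.949,3.518) [heading=70, draw]
  RT 40: heading 70 -> 30
  -- iteration 7/9 --
  FD 8: (-19.949,3.518) -> (-13.021,7.518) [heading=30, draw]
  RT 40: heading 30 -> 350
  -- iteration 8/9 --
  FD 8: (-13.021,7.518) -> (-5.142,6.128) [heading=350, draw]
  RT 40: heading 350 -> 310
  -- iteration 9/9 --
  FD 8: (-5.142,6.128) -> (0,0) [heading=310, draw]
  RT 40: heading 310 -> 270
]
Final: pos=(0,0), heading=270, 9 segment(s) drawn

Start position: (0, 0)
Final position: (0, 0)
Distance = 0; < 1e-6 -> CLOSED

Answer: yes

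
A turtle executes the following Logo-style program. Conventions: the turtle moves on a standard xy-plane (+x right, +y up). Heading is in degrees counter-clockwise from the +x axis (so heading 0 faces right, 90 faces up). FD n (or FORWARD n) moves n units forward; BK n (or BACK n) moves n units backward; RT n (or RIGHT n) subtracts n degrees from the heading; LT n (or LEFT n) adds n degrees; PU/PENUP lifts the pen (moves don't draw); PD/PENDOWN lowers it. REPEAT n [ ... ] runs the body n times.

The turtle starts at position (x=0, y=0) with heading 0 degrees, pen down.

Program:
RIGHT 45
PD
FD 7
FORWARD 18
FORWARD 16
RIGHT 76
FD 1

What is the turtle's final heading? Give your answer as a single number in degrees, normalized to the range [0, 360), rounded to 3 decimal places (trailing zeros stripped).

Answer: 239

Derivation:
Executing turtle program step by step:
Start: pos=(0,0), heading=0, pen down
RT 45: heading 0 -> 315
PD: pen down
FD 7: (0,0) -> (4.95,-4.95) [heading=315, draw]
FD 18: (4.95,-4.95) -> (17.678,-17.678) [heading=315, draw]
FD 16: (17.678,-17.678) -> (28.991,-28.991) [heading=315, draw]
RT 76: heading 315 -> 239
FD 1: (28.991,-28.991) -> (28.476,-29.849) [heading=239, draw]
Final: pos=(28.476,-29.849), heading=239, 4 segment(s) drawn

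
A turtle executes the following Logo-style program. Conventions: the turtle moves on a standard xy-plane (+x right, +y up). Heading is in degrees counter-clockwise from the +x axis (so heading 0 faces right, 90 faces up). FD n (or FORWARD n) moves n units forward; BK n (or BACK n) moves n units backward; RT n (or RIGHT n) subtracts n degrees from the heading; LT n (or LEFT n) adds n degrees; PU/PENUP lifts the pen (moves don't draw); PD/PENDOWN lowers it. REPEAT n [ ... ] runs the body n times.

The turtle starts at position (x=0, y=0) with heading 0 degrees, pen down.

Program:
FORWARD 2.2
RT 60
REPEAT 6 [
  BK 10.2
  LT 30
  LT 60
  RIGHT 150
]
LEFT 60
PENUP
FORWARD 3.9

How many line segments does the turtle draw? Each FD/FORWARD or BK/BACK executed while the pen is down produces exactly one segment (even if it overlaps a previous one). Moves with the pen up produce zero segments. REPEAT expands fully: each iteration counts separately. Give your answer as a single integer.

Executing turtle program step by step:
Start: pos=(0,0), heading=0, pen down
FD 2.2: (0,0) -> (2.2,0) [heading=0, draw]
RT 60: heading 0 -> 300
REPEAT 6 [
  -- iteration 1/6 --
  BK 10.2: (2.2,0) -> (-2.9,8.833) [heading=300, draw]
  LT 30: heading 300 -> 330
  LT 60: heading 330 -> 30
  RT 150: heading 30 -> 240
  -- iteration 2/6 --
  BK 10.2: (-2.9,8.833) -> (2.2,17.667) [heading=240, draw]
  LT 30: heading 240 -> 270
  LT 60: heading 270 -> 330
  RT 150: heading 330 -> 180
  -- iteration 3/6 --
  BK 10.2: (2.2,17.667) -> (12.4,17.667) [heading=180, draw]
  LT 30: heading 180 -> 210
  LT 60: heading 210 -> 270
  RT 150: heading 270 -> 120
  -- iteration 4/6 --
  BK 10.2: (12.4,17.667) -> (17.5,8.833) [heading=120, draw]
  LT 30: heading 120 -> 150
  LT 60: heading 150 -> 210
  RT 150: heading 210 -> 60
  -- iteration 5/6 --
  BK 10.2: (17.5,8.833) -> (12.4,0) [heading=60, draw]
  LT 30: heading 60 -> 90
  LT 60: heading 90 -> 150
  RT 150: heading 150 -> 0
  -- iteration 6/6 --
  BK 10.2: (12.4,0) -> (2.2,0) [heading=0, draw]
  LT 30: heading 0 -> 30
  LT 60: heading 30 -> 90
  RT 150: heading 90 -> 300
]
LT 60: heading 300 -> 0
PU: pen up
FD 3.9: (2.2,0) -> (6.1,0) [heading=0, move]
Final: pos=(6.1,0), heading=0, 7 segment(s) drawn
Segments drawn: 7

Answer: 7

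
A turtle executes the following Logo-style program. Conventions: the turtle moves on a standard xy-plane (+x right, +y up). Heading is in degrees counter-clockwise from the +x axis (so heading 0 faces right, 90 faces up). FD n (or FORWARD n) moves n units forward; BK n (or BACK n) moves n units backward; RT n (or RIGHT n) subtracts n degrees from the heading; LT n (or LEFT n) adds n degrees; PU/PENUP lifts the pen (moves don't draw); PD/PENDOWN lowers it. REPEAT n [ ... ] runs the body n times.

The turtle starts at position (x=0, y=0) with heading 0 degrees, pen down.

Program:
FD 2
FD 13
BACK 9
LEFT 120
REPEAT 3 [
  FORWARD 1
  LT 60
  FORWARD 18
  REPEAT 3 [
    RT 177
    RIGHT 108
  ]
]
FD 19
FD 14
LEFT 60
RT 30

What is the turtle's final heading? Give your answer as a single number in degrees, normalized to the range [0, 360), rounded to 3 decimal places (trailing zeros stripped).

Answer: 285

Derivation:
Executing turtle program step by step:
Start: pos=(0,0), heading=0, pen down
FD 2: (0,0) -> (2,0) [heading=0, draw]
FD 13: (2,0) -> (15,0) [heading=0, draw]
BK 9: (15,0) -> (6,0) [heading=0, draw]
LT 120: heading 0 -> 120
REPEAT 3 [
  -- iteration 1/3 --
  FD 1: (6,0) -> (5.5,0.866) [heading=120, draw]
  LT 60: heading 120 -> 180
  FD 18: (5.5,0.866) -> (-12.5,0.866) [heading=180, draw]
  REPEAT 3 [
    -- iteration 1/3 --
    RT 177: heading 180 -> 3
    RT 108: heading 3 -> 255
    -- iteration 2/3 --
    RT 177: heading 255 -> 78
    RT 108: heading 78 -> 330
    -- iteration 3/3 --
    RT 177: heading 330 -> 153
    RT 108: heading 153 -> 45
  ]
  -- iteration 2/3 --
  FD 1: (-12.5,0.866) -> (-11.793,1.573) [heading=45, draw]
  LT 60: heading 45 -> 105
  FD 18: (-11.793,1.573) -> (-16.452,18.96) [heading=105, draw]
  REPEAT 3 [
    -- iteration 1/3 --
    RT 177: heading 105 -> 288
    RT 108: heading 288 -> 180
    -- iteration 2/3 --
    RT 177: heading 180 -> 3
    RT 108: heading 3 -> 255
    -- iteration 3/3 --
    RT 177: heading 255 -> 78
    RT 108: heading 78 -> 330
  ]
  -- iteration 3/3 --
  FD 1: (-16.452,18.96) -> (-15.586,18.46) [heading=330, draw]
  LT 60: heading 330 -> 30
  FD 18: (-15.586,18.46) -> (0.003,27.46) [heading=30, draw]
  REPEAT 3 [
    -- iteration 1/3 --
    RT 177: heading 30 -> 213
    RT 108: heading 213 -> 105
    -- iteration 2/3 --
    RT 177: heading 105 -> 288
    RT 108: heading 288 -> 180
    -- iteration 3/3 --
    RT 177: heading 180 -> 3
    RT 108: heading 3 -> 255
  ]
]
FD 19: (0.003,27.46) -> (-4.915,9.107) [heading=255, draw]
FD 14: (-4.915,9.107) -> (-8.538,-4.416) [heading=255, draw]
LT 60: heading 255 -> 315
RT 30: heading 315 -> 285
Final: pos=(-8.538,-4.416), heading=285, 11 segment(s) drawn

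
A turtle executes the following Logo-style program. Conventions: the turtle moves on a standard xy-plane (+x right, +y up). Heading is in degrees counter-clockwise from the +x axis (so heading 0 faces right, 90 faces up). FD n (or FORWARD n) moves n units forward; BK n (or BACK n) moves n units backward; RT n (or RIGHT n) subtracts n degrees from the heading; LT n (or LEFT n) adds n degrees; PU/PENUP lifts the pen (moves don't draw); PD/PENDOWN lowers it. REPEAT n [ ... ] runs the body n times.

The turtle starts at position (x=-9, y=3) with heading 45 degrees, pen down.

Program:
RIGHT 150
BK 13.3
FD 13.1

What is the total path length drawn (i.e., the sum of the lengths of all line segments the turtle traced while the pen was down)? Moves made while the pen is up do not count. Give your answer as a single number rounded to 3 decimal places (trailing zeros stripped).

Executing turtle program step by step:
Start: pos=(-9,3), heading=45, pen down
RT 150: heading 45 -> 255
BK 13.3: (-9,3) -> (-5.558,15.847) [heading=255, draw]
FD 13.1: (-5.558,15.847) -> (-8.948,3.193) [heading=255, draw]
Final: pos=(-8.948,3.193), heading=255, 2 segment(s) drawn

Segment lengths:
  seg 1: (-9,3) -> (-5.558,15.847), length = 13.3
  seg 2: (-5.558,15.847) -> (-8.948,3.193), length = 13.1
Total = 26.4

Answer: 26.4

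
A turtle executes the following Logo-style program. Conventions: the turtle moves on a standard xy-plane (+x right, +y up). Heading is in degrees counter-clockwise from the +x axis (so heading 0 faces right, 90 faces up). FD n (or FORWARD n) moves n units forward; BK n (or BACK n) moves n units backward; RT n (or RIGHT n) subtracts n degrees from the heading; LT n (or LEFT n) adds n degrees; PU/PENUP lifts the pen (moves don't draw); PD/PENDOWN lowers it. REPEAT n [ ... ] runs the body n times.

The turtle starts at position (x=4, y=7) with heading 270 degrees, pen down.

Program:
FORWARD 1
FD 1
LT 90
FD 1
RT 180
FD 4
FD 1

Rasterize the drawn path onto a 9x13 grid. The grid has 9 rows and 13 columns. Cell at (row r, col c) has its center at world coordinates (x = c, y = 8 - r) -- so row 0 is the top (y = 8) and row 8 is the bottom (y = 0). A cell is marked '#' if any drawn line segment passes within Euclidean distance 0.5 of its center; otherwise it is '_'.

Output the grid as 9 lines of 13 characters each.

Answer: _____________
____#________
____#________
######_______
_____________
_____________
_____________
_____________
_____________

Derivation:
Segment 0: (4,7) -> (4,6)
Segment 1: (4,6) -> (4,5)
Segment 2: (4,5) -> (5,5)
Segment 3: (5,5) -> (1,5)
Segment 4: (1,5) -> (0,5)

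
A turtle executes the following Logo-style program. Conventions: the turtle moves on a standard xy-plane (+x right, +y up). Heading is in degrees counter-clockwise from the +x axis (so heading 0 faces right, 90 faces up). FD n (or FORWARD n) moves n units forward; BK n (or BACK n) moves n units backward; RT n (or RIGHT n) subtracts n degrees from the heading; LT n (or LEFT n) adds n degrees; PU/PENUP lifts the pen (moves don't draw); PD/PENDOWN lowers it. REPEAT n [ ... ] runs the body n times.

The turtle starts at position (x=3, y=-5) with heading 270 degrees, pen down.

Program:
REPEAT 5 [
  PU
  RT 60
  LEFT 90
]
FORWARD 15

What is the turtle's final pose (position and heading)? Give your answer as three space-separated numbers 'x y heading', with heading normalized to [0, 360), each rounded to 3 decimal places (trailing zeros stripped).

Answer: 10.5 7.99 60

Derivation:
Executing turtle program step by step:
Start: pos=(3,-5), heading=270, pen down
REPEAT 5 [
  -- iteration 1/5 --
  PU: pen up
  RT 60: heading 270 -> 210
  LT 90: heading 210 -> 300
  -- iteration 2/5 --
  PU: pen up
  RT 60: heading 300 -> 240
  LT 90: heading 240 -> 330
  -- iteration 3/5 --
  PU: pen up
  RT 60: heading 330 -> 270
  LT 90: heading 270 -> 0
  -- iteration 4/5 --
  PU: pen up
  RT 60: heading 0 -> 300
  LT 90: heading 300 -> 30
  -- iteration 5/5 --
  PU: pen up
  RT 60: heading 30 -> 330
  LT 90: heading 330 -> 60
]
FD 15: (3,-5) -> (10.5,7.99) [heading=60, move]
Final: pos=(10.5,7.99), heading=60, 0 segment(s) drawn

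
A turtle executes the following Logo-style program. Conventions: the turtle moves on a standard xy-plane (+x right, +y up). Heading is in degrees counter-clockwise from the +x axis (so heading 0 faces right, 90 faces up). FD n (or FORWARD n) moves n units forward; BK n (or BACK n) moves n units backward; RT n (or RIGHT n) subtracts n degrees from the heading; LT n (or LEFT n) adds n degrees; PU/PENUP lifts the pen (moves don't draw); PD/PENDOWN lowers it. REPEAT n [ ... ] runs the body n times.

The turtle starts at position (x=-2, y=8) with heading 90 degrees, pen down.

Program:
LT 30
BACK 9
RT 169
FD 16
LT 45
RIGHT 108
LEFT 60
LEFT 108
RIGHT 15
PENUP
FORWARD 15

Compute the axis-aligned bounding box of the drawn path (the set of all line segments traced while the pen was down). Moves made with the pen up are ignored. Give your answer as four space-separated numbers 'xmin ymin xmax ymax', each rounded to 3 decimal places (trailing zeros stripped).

Executing turtle program step by step:
Start: pos=(-2,8), heading=90, pen down
LT 30: heading 90 -> 120
BK 9: (-2,8) -> (2.5,0.206) [heading=120, draw]
RT 169: heading 120 -> 311
FD 16: (2.5,0.206) -> (12.997,-11.87) [heading=311, draw]
LT 45: heading 311 -> 356
RT 108: heading 356 -> 248
LT 60: heading 248 -> 308
LT 108: heading 308 -> 56
RT 15: heading 56 -> 41
PU: pen up
FD 15: (12.997,-11.87) -> (24.318,-2.029) [heading=41, move]
Final: pos=(24.318,-2.029), heading=41, 2 segment(s) drawn

Segment endpoints: x in {-2, 2.5, 12.997}, y in {-11.87, 0.206, 8}
xmin=-2, ymin=-11.87, xmax=12.997, ymax=8

Answer: -2 -11.87 12.997 8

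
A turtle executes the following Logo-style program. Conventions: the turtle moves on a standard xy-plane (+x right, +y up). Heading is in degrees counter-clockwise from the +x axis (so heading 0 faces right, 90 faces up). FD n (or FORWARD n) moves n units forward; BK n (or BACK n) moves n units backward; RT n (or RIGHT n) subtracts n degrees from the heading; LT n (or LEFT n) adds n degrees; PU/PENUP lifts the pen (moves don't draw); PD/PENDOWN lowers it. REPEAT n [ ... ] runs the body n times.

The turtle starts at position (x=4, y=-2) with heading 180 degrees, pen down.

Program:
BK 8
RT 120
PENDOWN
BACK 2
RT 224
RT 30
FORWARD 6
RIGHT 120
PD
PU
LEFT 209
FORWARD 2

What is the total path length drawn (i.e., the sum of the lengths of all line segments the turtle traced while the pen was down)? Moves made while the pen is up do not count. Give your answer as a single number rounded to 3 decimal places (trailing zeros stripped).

Answer: 16

Derivation:
Executing turtle program step by step:
Start: pos=(4,-2), heading=180, pen down
BK 8: (4,-2) -> (12,-2) [heading=180, draw]
RT 120: heading 180 -> 60
PD: pen down
BK 2: (12,-2) -> (11,-3.732) [heading=60, draw]
RT 224: heading 60 -> 196
RT 30: heading 196 -> 166
FD 6: (11,-3.732) -> (5.178,-2.281) [heading=166, draw]
RT 120: heading 166 -> 46
PD: pen down
PU: pen up
LT 209: heading 46 -> 255
FD 2: (5.178,-2.281) -> (4.661,-4.212) [heading=255, move]
Final: pos=(4.661,-4.212), heading=255, 3 segment(s) drawn

Segment lengths:
  seg 1: (4,-2) -> (12,-2), length = 8
  seg 2: (12,-2) -> (11,-3.732), length = 2
  seg 3: (11,-3.732) -> (5.178,-2.281), length = 6
Total = 16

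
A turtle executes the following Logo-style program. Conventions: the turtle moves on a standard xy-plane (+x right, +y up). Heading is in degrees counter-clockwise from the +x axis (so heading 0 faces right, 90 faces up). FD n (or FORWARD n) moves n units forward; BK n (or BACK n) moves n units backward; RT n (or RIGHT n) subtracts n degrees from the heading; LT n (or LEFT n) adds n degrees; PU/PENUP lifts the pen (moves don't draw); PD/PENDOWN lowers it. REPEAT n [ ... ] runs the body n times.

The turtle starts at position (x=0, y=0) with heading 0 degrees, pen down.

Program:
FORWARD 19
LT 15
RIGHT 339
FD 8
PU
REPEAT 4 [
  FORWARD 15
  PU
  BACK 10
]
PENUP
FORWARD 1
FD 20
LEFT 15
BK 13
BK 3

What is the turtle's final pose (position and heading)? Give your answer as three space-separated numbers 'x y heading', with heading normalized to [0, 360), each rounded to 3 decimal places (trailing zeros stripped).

Answer: 48.573 16.367 51

Derivation:
Executing turtle program step by step:
Start: pos=(0,0), heading=0, pen down
FD 19: (0,0) -> (19,0) [heading=0, draw]
LT 15: heading 0 -> 15
RT 339: heading 15 -> 36
FD 8: (19,0) -> (25.472,4.702) [heading=36, draw]
PU: pen up
REPEAT 4 [
  -- iteration 1/4 --
  FD 15: (25.472,4.702) -> (37.607,13.519) [heading=36, move]
  PU: pen up
  BK 10: (37.607,13.519) -> (29.517,7.641) [heading=36, move]
  -- iteration 2/4 --
  FD 15: (29.517,7.641) -> (41.652,16.458) [heading=36, move]
  PU: pen up
  BK 10: (41.652,16.458) -> (33.562,10.58) [heading=36, move]
  -- iteration 3/4 --
  FD 15: (33.562,10.58) -> (45.698,19.397) [heading=36, move]
  PU: pen up
  BK 10: (45.698,19.397) -> (37.607,13.519) [heading=36, move]
  -- iteration 4/4 --
  FD 15: (37.607,13.519) -> (49.743,22.336) [heading=36, move]
  PU: pen up
  BK 10: (49.743,22.336) -> (41.652,16.458) [heading=36, move]
]
PU: pen up
FD 1: (41.652,16.458) -> (42.461,17.046) [heading=36, move]
FD 20: (42.461,17.046) -> (58.642,28.801) [heading=36, move]
LT 15: heading 36 -> 51
BK 13: (58.642,28.801) -> (50.461,18.699) [heading=51, move]
BK 3: (50.461,18.699) -> (48.573,16.367) [heading=51, move]
Final: pos=(48.573,16.367), heading=51, 2 segment(s) drawn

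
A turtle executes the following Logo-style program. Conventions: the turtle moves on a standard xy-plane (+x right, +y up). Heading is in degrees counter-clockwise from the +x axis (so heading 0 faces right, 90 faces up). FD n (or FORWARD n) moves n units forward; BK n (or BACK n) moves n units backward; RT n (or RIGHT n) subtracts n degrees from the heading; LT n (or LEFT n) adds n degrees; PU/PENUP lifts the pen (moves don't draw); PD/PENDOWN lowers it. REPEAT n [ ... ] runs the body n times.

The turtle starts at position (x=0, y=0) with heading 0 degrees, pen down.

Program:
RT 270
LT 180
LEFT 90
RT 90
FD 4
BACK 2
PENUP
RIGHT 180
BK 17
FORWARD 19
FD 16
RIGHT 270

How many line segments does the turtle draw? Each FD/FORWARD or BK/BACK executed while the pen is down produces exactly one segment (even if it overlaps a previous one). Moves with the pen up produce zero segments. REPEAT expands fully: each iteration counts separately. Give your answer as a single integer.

Answer: 2

Derivation:
Executing turtle program step by step:
Start: pos=(0,0), heading=0, pen down
RT 270: heading 0 -> 90
LT 180: heading 90 -> 270
LT 90: heading 270 -> 0
RT 90: heading 0 -> 270
FD 4: (0,0) -> (0,-4) [heading=270, draw]
BK 2: (0,-4) -> (0,-2) [heading=270, draw]
PU: pen up
RT 180: heading 270 -> 90
BK 17: (0,-2) -> (0,-19) [heading=90, move]
FD 19: (0,-19) -> (0,0) [heading=90, move]
FD 16: (0,0) -> (0,16) [heading=90, move]
RT 270: heading 90 -> 180
Final: pos=(0,16), heading=180, 2 segment(s) drawn
Segments drawn: 2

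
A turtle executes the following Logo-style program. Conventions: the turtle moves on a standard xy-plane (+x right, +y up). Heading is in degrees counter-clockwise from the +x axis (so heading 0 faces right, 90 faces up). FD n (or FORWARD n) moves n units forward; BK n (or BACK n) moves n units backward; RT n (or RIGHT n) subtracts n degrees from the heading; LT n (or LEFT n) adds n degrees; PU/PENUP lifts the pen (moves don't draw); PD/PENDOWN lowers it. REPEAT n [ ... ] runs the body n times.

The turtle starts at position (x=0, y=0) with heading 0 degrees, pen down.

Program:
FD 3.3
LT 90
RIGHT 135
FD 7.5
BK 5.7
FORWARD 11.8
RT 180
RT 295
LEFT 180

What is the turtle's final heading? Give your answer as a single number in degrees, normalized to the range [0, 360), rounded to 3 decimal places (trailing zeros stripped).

Executing turtle program step by step:
Start: pos=(0,0), heading=0, pen down
FD 3.3: (0,0) -> (3.3,0) [heading=0, draw]
LT 90: heading 0 -> 90
RT 135: heading 90 -> 315
FD 7.5: (3.3,0) -> (8.603,-5.303) [heading=315, draw]
BK 5.7: (8.603,-5.303) -> (4.573,-1.273) [heading=315, draw]
FD 11.8: (4.573,-1.273) -> (12.917,-9.617) [heading=315, draw]
RT 180: heading 315 -> 135
RT 295: heading 135 -> 200
LT 180: heading 200 -> 20
Final: pos=(12.917,-9.617), heading=20, 4 segment(s) drawn

Answer: 20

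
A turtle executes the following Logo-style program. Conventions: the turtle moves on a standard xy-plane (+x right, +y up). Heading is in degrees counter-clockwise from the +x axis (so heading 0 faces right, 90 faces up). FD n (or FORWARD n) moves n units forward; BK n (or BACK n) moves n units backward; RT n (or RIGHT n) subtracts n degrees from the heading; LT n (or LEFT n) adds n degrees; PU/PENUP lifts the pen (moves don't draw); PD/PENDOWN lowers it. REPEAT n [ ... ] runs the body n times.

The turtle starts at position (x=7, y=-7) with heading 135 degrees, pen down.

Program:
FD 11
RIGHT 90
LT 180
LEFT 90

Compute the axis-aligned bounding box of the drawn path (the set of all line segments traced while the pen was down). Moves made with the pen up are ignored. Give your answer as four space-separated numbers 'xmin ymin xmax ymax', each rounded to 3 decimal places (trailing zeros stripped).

Executing turtle program step by step:
Start: pos=(7,-7), heading=135, pen down
FD 11: (7,-7) -> (-0.778,0.778) [heading=135, draw]
RT 90: heading 135 -> 45
LT 180: heading 45 -> 225
LT 90: heading 225 -> 315
Final: pos=(-0.778,0.778), heading=315, 1 segment(s) drawn

Segment endpoints: x in {-0.778, 7}, y in {-7, 0.778}
xmin=-0.778, ymin=-7, xmax=7, ymax=0.778

Answer: -0.778 -7 7 0.778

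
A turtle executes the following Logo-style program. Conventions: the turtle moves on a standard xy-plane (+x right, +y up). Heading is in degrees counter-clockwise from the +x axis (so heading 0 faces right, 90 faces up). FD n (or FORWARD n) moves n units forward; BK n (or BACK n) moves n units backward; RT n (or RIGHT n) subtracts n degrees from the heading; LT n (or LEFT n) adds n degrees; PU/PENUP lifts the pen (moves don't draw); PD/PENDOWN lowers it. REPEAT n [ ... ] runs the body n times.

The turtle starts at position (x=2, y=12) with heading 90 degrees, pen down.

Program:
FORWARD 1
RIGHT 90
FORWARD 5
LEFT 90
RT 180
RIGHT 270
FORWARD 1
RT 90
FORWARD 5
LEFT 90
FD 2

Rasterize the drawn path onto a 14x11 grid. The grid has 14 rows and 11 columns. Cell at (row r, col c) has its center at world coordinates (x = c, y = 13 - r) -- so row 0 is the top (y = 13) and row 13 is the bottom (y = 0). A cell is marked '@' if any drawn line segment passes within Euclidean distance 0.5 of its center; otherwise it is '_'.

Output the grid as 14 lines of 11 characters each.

Answer: __@@@@@@@__
__@_____@__
________@__
________@__
________@__
________@@@
___________
___________
___________
___________
___________
___________
___________
___________

Derivation:
Segment 0: (2,12) -> (2,13)
Segment 1: (2,13) -> (7,13)
Segment 2: (7,13) -> (8,13)
Segment 3: (8,13) -> (8,8)
Segment 4: (8,8) -> (10,8)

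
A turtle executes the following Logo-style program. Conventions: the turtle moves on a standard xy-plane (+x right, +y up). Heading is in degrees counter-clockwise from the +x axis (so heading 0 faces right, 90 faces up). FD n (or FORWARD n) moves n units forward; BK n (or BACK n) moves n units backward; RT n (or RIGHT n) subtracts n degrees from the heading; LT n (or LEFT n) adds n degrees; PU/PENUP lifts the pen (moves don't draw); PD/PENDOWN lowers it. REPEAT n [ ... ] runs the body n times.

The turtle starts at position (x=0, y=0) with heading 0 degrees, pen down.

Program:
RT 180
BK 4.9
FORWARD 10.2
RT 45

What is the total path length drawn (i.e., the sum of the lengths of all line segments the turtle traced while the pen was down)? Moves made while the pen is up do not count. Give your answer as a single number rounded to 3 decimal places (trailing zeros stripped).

Executing turtle program step by step:
Start: pos=(0,0), heading=0, pen down
RT 180: heading 0 -> 180
BK 4.9: (0,0) -> (4.9,0) [heading=180, draw]
FD 10.2: (4.9,0) -> (-5.3,0) [heading=180, draw]
RT 45: heading 180 -> 135
Final: pos=(-5.3,0), heading=135, 2 segment(s) drawn

Segment lengths:
  seg 1: (0,0) -> (4.9,0), length = 4.9
  seg 2: (4.9,0) -> (-5.3,0), length = 10.2
Total = 15.1

Answer: 15.1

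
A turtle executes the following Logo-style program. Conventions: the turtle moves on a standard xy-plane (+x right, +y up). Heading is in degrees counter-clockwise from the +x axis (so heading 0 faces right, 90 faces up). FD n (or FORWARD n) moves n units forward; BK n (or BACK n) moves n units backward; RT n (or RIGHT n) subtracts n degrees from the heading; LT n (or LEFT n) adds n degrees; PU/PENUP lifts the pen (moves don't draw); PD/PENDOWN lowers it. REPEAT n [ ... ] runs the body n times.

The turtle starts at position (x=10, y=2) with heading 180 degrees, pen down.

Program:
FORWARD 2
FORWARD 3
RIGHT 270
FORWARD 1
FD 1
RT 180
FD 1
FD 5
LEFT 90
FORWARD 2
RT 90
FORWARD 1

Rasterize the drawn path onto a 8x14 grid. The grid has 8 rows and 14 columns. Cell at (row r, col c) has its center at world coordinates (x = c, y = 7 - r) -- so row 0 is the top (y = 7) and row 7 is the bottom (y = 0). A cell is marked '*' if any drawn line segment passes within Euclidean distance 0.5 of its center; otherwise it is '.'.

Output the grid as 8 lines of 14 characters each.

Segment 0: (10,2) -> (8,2)
Segment 1: (8,2) -> (5,2)
Segment 2: (5,2) -> (5,1)
Segment 3: (5,1) -> (5,0)
Segment 4: (5,0) -> (5,1)
Segment 5: (5,1) -> (5,6)
Segment 6: (5,6) -> (3,6)
Segment 7: (3,6) -> (3,7)

Answer: ...*..........
...***........
.....*........
.....*........
.....*........
.....******...
.....*........
.....*........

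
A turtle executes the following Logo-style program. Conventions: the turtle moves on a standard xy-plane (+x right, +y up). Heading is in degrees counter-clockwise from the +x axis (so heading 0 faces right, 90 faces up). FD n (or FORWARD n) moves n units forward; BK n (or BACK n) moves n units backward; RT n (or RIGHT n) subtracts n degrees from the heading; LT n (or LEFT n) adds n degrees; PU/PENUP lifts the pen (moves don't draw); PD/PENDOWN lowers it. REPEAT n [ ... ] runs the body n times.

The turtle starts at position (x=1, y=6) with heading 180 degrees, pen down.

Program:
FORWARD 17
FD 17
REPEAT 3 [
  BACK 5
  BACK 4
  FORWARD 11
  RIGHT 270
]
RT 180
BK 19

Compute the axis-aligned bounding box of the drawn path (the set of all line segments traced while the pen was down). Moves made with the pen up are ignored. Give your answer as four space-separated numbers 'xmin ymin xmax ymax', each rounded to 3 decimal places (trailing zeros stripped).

Answer: -44 4 1 23

Derivation:
Executing turtle program step by step:
Start: pos=(1,6), heading=180, pen down
FD 17: (1,6) -> (-16,6) [heading=180, draw]
FD 17: (-16,6) -> (-33,6) [heading=180, draw]
REPEAT 3 [
  -- iteration 1/3 --
  BK 5: (-33,6) -> (-28,6) [heading=180, draw]
  BK 4: (-28,6) -> (-24,6) [heading=180, draw]
  FD 11: (-24,6) -> (-35,6) [heading=180, draw]
  RT 270: heading 180 -> 270
  -- iteration 2/3 --
  BK 5: (-35,6) -> (-35,11) [heading=270, draw]
  BK 4: (-35,11) -> (-35,15) [heading=270, draw]
  FD 11: (-35,15) -> (-35,4) [heading=270, draw]
  RT 270: heading 270 -> 0
  -- iteration 3/3 --
  BK 5: (-35,4) -> (-40,4) [heading=0, draw]
  BK 4: (-40,4) -> (-44,4) [heading=0, draw]
  FD 11: (-44,4) -> (-33,4) [heading=0, draw]
  RT 270: heading 0 -> 90
]
RT 180: heading 90 -> 270
BK 19: (-33,4) -> (-33,23) [heading=270, draw]
Final: pos=(-33,23), heading=270, 12 segment(s) drawn

Segment endpoints: x in {-44, -40, -35, -33, -33, -28, -24, -16, 1}, y in {4, 4, 4, 4, 6, 6, 6, 6, 11, 15, 23}
xmin=-44, ymin=4, xmax=1, ymax=23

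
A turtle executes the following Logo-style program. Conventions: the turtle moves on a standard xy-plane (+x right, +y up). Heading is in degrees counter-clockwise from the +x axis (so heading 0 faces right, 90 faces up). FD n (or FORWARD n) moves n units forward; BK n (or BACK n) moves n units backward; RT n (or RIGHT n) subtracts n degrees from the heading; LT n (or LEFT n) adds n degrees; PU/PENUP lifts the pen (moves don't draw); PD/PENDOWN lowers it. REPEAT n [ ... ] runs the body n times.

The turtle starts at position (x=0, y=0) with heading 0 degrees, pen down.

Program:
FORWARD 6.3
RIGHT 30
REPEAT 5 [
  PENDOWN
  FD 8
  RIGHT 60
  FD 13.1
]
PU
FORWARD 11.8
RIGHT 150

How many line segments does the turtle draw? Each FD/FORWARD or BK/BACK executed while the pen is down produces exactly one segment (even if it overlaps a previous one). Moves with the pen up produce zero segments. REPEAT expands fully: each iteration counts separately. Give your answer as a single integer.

Answer: 11

Derivation:
Executing turtle program step by step:
Start: pos=(0,0), heading=0, pen down
FD 6.3: (0,0) -> (6.3,0) [heading=0, draw]
RT 30: heading 0 -> 330
REPEAT 5 [
  -- iteration 1/5 --
  PD: pen down
  FD 8: (6.3,0) -> (13.228,-4) [heading=330, draw]
  RT 60: heading 330 -> 270
  FD 13.1: (13.228,-4) -> (13.228,-17.1) [heading=270, draw]
  -- iteration 2/5 --
  PD: pen down
  FD 8: (13.228,-17.1) -> (13.228,-25.1) [heading=270, draw]
  RT 60: heading 270 -> 210
  FD 13.1: (13.228,-25.1) -> (1.883,-31.65) [heading=210, draw]
  -- iteration 3/5 --
  PD: pen down
  FD 8: (1.883,-31.65) -> (-5.045,-35.65) [heading=210, draw]
  RT 60: heading 210 -> 150
  FD 13.1: (-5.045,-35.65) -> (-16.39,-29.1) [heading=150, draw]
  -- iteration 4/5 --
  PD: pen down
  FD 8: (-16.39,-29.1) -> (-23.318,-25.1) [heading=150, draw]
  RT 60: heading 150 -> 90
  FD 13.1: (-23.318,-25.1) -> (-23.318,-12) [heading=90, draw]
  -- iteration 5/5 --
  PD: pen down
  FD 8: (-23.318,-12) -> (-23.318,-4) [heading=90, draw]
  RT 60: heading 90 -> 30
  FD 13.1: (-23.318,-4) -> (-11.973,2.55) [heading=30, draw]
]
PU: pen up
FD 11.8: (-11.973,2.55) -> (-1.754,8.45) [heading=30, move]
RT 150: heading 30 -> 240
Final: pos=(-1.754,8.45), heading=240, 11 segment(s) drawn
Segments drawn: 11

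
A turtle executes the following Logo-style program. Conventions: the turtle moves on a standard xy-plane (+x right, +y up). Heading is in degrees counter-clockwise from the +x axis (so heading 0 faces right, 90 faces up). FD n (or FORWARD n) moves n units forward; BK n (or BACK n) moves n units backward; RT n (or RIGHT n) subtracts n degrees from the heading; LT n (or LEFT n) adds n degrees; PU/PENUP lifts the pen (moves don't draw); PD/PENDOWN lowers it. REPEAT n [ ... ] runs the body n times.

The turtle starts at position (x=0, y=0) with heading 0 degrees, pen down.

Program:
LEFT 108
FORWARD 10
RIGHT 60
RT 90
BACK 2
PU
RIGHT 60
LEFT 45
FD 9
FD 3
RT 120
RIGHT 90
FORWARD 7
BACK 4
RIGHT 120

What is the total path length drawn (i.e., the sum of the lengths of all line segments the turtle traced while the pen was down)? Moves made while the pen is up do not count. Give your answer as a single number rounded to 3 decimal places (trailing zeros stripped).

Answer: 12

Derivation:
Executing turtle program step by step:
Start: pos=(0,0), heading=0, pen down
LT 108: heading 0 -> 108
FD 10: (0,0) -> (-3.09,9.511) [heading=108, draw]
RT 60: heading 108 -> 48
RT 90: heading 48 -> 318
BK 2: (-3.09,9.511) -> (-4.576,10.849) [heading=318, draw]
PU: pen up
RT 60: heading 318 -> 258
LT 45: heading 258 -> 303
FD 9: (-4.576,10.849) -> (0.325,3.301) [heading=303, move]
FD 3: (0.325,3.301) -> (1.959,0.785) [heading=303, move]
RT 120: heading 303 -> 183
RT 90: heading 183 -> 93
FD 7: (1.959,0.785) -> (1.593,7.775) [heading=93, move]
BK 4: (1.593,7.775) -> (1.802,3.781) [heading=93, move]
RT 120: heading 93 -> 333
Final: pos=(1.802,3.781), heading=333, 2 segment(s) drawn

Segment lengths:
  seg 1: (0,0) -> (-3.09,9.511), length = 10
  seg 2: (-3.09,9.511) -> (-4.576,10.849), length = 2
Total = 12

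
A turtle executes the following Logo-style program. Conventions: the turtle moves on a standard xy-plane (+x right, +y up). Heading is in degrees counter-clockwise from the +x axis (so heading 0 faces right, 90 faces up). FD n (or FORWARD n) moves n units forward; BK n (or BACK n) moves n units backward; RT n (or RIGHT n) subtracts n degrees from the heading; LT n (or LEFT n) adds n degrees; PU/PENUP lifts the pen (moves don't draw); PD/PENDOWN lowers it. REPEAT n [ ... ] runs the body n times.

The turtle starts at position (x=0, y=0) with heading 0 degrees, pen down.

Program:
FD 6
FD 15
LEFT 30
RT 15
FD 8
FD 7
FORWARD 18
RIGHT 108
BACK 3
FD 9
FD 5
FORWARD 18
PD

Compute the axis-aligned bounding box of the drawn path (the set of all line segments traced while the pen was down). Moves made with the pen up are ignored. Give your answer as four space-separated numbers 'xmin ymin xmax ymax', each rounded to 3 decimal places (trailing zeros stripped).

Answer: 0 -20.419 53.033 11.537

Derivation:
Executing turtle program step by step:
Start: pos=(0,0), heading=0, pen down
FD 6: (0,0) -> (6,0) [heading=0, draw]
FD 15: (6,0) -> (21,0) [heading=0, draw]
LT 30: heading 0 -> 30
RT 15: heading 30 -> 15
FD 8: (21,0) -> (28.727,2.071) [heading=15, draw]
FD 7: (28.727,2.071) -> (35.489,3.882) [heading=15, draw]
FD 18: (35.489,3.882) -> (52.876,8.541) [heading=15, draw]
RT 108: heading 15 -> 267
BK 3: (52.876,8.541) -> (53.033,11.537) [heading=267, draw]
FD 9: (53.033,11.537) -> (52.562,2.549) [heading=267, draw]
FD 5: (52.562,2.549) -> (52.3,-2.444) [heading=267, draw]
FD 18: (52.3,-2.444) -> (51.358,-20.419) [heading=267, draw]
PD: pen down
Final: pos=(51.358,-20.419), heading=267, 9 segment(s) drawn

Segment endpoints: x in {0, 6, 21, 28.727, 35.489, 51.358, 52.3, 52.562, 52.876, 53.033}, y in {-20.419, -2.444, 0, 2.071, 2.549, 3.882, 8.541, 11.537}
xmin=0, ymin=-20.419, xmax=53.033, ymax=11.537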